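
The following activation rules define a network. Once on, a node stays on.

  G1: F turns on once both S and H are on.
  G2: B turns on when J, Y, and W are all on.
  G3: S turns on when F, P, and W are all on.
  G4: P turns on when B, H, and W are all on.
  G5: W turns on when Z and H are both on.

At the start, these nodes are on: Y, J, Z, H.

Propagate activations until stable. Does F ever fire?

No

F would need S and H (G1), but S never turns on.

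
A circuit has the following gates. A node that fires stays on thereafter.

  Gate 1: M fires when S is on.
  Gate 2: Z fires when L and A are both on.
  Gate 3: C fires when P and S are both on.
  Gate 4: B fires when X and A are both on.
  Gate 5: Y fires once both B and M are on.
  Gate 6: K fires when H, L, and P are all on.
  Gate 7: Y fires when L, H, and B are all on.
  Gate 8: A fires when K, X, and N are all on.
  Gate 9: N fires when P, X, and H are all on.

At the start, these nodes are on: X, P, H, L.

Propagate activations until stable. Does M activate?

No

M would need S (Gate 1), but S never turns on.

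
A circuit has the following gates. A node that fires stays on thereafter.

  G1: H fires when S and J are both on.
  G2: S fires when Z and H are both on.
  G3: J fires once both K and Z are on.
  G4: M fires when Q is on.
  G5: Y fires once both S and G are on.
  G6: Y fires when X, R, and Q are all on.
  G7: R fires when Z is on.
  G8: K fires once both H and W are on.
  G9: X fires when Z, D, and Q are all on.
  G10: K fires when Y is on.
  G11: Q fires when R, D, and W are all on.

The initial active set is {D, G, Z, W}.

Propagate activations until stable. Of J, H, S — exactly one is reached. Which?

J

Z is on, so R fires (G7).
G11: R, D, and W on → Q on.
Z, D, and Q are on, so X fires (G9).
X, R, and Q are on, so Y fires (G6).
Y is on, so K fires (G10).
G3: K and Z on → J on.
H would need S and J (G1), but S never turns on. S would need Z and H (G2), but H never turns on.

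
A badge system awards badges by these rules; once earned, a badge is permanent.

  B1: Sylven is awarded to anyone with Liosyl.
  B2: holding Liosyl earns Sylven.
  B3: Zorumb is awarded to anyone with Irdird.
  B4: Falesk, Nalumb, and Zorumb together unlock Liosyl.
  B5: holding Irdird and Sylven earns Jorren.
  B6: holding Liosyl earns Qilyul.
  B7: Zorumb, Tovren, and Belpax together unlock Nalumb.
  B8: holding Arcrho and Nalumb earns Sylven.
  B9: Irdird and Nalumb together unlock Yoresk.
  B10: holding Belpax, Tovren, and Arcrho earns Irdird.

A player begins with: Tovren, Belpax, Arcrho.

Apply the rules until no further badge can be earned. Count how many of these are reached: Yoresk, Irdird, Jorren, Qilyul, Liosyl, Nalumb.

4

With Belpax, Tovren, and Arcrho, Irdird is earned (B10).
With Irdird, Zorumb is earned (B3).
With Zorumb, Tovren, and Belpax, Nalumb is earned (B7).
With Arcrho and Nalumb, Sylven is earned (B8).
With Irdird and Nalumb, Yoresk is earned (B9).
With Irdird and Sylven, Jorren is earned (B5).
Yoresk: reached.
Irdird: reached.
Jorren: reached.
Qilyul would need Liosyl (B6), but Liosyl is never earned.
Liosyl would need Falesk, Nalumb, and Zorumb (B4), but Falesk is never earned.
Nalumb: reached.
Reached: Yoresk, Irdird, Jorren, and Nalumb — 4 of the 6.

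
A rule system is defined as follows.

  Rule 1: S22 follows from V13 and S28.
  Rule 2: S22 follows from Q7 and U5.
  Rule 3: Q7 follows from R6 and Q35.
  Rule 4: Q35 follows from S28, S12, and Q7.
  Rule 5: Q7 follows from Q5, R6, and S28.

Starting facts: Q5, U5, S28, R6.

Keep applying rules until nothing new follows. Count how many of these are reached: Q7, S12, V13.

1

From Q5, R6, and S28, Rule 5 gives Q7.
Q7: reached.
No rule produces S12, and it is not given.
No rule produces V13, and it is not given.
Reached: Q7 — 1 of the 3.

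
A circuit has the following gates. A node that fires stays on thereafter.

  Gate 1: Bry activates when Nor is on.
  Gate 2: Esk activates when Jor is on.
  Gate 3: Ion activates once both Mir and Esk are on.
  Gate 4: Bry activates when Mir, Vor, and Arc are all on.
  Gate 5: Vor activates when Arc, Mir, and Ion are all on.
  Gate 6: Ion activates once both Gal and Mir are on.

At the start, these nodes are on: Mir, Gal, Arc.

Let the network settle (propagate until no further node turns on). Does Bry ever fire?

Gate 6: Gal and Mir on → Ion on.
Gate 5: Arc, Mir, and Ion on → Vor on.
Mir, Vor, and Arc are on, so Bry activates (Gate 4).

Yes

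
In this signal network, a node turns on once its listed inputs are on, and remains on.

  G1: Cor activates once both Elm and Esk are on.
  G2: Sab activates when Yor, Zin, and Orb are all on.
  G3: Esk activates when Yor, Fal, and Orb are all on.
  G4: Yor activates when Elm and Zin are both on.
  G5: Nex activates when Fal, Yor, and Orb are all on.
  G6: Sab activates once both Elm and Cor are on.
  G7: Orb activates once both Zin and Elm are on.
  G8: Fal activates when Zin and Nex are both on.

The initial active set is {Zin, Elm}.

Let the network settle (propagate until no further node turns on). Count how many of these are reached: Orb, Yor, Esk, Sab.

Zin and Elm are on, so Orb activates (G7).
Elm and Zin are on, so Yor activates (G4).
Yor, Zin, and Orb are on, so Sab activates (G2).
Orb: reached.
Yor: reached.
Esk would need Yor, Fal, and Orb (G3), but Fal never turns on.
Sab: reached.
Reached: Orb, Yor, and Sab — 3 of the 4.

3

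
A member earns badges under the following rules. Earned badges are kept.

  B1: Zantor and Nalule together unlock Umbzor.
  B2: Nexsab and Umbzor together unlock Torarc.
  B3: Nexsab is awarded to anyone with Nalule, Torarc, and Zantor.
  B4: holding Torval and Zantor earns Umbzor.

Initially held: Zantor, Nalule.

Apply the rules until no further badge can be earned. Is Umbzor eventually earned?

Yes

With Zantor and Nalule, Umbzor is earned (B1).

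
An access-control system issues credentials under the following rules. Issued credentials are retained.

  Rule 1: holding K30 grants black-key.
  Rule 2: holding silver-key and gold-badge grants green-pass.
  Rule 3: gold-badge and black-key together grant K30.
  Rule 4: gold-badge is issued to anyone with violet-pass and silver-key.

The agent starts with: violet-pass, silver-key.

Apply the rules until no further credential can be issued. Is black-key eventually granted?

No

black-key would need K30 (Rule 1), but K30 is never granted.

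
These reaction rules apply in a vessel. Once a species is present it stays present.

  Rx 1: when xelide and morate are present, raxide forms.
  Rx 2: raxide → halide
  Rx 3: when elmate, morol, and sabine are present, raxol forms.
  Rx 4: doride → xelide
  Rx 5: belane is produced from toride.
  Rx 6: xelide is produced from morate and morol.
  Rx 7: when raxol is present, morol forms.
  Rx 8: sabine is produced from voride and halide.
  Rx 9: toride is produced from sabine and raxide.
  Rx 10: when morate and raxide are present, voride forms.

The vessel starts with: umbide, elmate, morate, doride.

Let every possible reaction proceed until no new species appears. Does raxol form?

raxol would need elmate, morol, and sabine (Rx 3), but morol never forms.

No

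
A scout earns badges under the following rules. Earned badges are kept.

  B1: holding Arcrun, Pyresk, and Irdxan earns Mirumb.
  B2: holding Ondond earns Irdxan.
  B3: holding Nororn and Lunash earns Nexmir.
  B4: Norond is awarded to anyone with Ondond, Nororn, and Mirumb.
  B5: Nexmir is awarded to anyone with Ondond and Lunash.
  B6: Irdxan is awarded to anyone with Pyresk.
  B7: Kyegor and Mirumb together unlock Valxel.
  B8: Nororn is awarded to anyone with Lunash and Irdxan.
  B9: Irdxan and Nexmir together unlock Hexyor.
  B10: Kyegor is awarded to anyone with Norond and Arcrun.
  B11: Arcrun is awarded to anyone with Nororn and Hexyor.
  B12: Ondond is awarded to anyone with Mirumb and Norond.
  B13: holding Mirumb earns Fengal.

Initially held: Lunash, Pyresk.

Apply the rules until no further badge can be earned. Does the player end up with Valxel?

No

Valxel would need Kyegor and Mirumb (B7), but Kyegor is never earned.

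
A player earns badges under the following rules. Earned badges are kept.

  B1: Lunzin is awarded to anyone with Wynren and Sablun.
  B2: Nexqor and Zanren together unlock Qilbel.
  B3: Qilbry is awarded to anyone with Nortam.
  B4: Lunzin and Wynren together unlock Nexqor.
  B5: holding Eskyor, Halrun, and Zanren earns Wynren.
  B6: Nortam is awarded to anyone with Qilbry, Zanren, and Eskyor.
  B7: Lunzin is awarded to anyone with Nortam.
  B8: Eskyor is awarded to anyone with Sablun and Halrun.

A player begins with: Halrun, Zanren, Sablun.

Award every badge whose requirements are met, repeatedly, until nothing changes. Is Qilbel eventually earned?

With Sablun and Halrun, Eskyor is earned (B8).
With Eskyor, Halrun, and Zanren, Wynren is earned (B5).
With Wynren and Sablun, Lunzin is earned (B1).
With Lunzin and Wynren, Nexqor is earned (B4).
With Nexqor and Zanren, Qilbel is earned (B2).

Yes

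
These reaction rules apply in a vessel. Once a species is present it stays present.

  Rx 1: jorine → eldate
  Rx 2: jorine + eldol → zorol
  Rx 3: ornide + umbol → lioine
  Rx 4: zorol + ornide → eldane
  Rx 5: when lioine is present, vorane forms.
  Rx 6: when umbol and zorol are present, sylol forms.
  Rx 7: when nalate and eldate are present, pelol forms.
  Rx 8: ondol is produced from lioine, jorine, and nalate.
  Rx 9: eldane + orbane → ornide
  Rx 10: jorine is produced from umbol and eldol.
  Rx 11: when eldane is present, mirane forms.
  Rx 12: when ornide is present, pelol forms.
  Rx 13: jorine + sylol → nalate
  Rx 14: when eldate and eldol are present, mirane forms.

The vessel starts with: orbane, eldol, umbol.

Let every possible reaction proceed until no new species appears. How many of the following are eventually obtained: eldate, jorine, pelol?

3

umbol and eldol present → jorine forms (Rx 10).
jorine present → eldate forms (Rx 1).
jorine and eldol present → zorol forms (Rx 2).
umbol and zorol present → sylol forms (Rx 6).
jorine and sylol present → nalate forms (Rx 13).
nalate and eldate present → pelol forms (Rx 7).
eldate: reached.
jorine: reached.
pelol: reached.
All 3 are reached.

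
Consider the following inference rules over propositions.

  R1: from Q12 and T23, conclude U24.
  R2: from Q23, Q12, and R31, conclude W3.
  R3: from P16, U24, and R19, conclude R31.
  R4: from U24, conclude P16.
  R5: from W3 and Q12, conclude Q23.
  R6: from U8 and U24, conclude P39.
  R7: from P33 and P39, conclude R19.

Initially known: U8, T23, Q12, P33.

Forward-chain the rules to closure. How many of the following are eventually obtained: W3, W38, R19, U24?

Q12 and T23 hold, so U24 follows (R1).
From U8 and U24, R6 gives P39.
From P33 and P39, R7 gives R19.
W3 would need Q23, Q12, and R31 (R2), but Q23 is never established.
No rule produces W38, and it is not given.
R19: reached.
U24: reached.
Reached: R19 and U24 — 2 of the 4.

2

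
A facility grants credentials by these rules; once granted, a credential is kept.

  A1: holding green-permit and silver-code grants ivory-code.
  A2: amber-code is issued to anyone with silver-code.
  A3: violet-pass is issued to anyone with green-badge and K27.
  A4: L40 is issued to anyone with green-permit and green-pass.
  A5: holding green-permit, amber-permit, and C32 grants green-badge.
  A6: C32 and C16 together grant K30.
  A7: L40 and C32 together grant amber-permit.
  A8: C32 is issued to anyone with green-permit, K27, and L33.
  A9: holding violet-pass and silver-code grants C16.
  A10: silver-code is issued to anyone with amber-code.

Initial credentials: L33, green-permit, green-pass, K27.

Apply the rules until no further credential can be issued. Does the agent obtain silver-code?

silver-code would need amber-code (A10), but amber-code is never granted.

No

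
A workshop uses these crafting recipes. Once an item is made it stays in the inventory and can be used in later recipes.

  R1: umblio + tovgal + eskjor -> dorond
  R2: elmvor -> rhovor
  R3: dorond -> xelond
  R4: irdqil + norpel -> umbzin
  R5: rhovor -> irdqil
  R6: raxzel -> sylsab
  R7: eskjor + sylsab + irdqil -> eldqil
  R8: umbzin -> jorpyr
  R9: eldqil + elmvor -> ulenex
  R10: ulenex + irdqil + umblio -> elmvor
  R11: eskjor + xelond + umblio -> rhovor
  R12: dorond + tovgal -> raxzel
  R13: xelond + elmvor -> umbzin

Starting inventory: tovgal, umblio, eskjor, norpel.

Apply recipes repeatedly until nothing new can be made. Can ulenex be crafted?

No

ulenex would need eldqil and elmvor (R9), but elmvor is never obtained.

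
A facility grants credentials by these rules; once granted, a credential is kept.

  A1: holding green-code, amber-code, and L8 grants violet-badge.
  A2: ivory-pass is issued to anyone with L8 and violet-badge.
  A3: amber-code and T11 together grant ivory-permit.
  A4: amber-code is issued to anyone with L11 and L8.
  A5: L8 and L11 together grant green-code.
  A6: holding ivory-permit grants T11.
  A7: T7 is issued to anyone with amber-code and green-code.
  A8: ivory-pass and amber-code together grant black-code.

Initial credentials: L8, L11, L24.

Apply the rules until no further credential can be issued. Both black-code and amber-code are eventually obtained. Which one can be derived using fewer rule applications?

amber-code

amber-code: Holding L11 and L8 grants amber-code (A4). [1 rule application]
black-code: Holding L11 and L8 grants amber-code (A4). Holding L8 and L11 grants green-code (A5). Holding green-code, amber-code, and L8 grants violet-badge (A1). Holding L8 and violet-badge grants ivory-pass (A2). Holding ivory-pass and amber-code grants black-code (A8). [5 rule applications]
amber-code needs fewer.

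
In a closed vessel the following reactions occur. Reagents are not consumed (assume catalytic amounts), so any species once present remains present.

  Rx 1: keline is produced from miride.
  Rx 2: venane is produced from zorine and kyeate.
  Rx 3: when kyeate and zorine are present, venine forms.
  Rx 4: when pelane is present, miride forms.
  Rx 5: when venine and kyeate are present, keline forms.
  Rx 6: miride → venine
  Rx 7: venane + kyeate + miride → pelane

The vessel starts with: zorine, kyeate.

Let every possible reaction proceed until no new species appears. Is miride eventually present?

miride would need pelane (Rx 4), but pelane never forms.

No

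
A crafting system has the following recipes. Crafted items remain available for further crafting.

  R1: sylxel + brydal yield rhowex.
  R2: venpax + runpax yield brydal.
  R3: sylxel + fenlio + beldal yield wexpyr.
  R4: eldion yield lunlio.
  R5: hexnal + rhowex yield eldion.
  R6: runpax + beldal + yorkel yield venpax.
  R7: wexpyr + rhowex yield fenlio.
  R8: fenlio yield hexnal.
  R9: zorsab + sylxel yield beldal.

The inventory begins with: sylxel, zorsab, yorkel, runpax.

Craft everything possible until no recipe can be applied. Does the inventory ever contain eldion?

No

eldion would need hexnal and rhowex (R5), but hexnal is never obtained.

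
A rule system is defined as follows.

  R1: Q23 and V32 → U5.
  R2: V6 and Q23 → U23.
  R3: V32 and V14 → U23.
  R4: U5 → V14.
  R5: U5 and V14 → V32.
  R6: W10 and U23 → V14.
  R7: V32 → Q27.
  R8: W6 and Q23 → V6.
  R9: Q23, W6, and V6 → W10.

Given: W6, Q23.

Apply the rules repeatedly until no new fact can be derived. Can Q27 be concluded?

Q27 would need V32 (R7), but V32 is never established.

No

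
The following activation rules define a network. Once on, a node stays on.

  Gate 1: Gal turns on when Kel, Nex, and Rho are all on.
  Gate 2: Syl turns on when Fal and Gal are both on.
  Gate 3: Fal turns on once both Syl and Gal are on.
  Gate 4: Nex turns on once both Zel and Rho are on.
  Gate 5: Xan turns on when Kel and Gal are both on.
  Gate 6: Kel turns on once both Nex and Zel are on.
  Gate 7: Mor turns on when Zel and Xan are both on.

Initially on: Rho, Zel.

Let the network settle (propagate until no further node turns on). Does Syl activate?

Syl would need Fal and Gal (Gate 2), but Fal never turns on.

No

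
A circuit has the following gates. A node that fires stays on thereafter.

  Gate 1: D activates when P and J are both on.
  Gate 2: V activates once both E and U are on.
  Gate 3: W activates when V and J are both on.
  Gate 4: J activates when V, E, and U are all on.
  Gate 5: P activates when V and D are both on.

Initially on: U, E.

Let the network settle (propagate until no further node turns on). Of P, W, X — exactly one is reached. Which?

W

E and U are on, so V activates (Gate 2).
V, E, and U are on, so J activates (Gate 4).
Gate 3: V and J on → W on.
No rule produces X, and it is not given. P would need V and D (Gate 5), but D never turns on.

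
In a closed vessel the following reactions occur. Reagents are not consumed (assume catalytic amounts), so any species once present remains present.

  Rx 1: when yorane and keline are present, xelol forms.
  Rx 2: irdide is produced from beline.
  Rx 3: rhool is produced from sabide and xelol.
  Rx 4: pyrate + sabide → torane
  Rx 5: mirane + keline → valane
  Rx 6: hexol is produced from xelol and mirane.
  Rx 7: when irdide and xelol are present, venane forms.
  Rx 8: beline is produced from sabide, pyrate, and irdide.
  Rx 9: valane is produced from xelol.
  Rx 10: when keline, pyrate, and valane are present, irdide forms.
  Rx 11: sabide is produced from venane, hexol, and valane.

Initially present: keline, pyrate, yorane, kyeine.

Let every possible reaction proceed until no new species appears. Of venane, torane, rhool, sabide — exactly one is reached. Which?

venane

yorane and keline present → xelol forms (Rx 1).
xelol present → valane forms (Rx 9).
keline, pyrate, and valane present → irdide forms (Rx 10).
irdide and xelol present → venane forms (Rx 7).
sabide would need venane, hexol, and valane (Rx 11), but hexol never forms. rhool would need sabide and xelol (Rx 3), but sabide never forms. torane would need pyrate and sabide (Rx 4), but sabide never forms.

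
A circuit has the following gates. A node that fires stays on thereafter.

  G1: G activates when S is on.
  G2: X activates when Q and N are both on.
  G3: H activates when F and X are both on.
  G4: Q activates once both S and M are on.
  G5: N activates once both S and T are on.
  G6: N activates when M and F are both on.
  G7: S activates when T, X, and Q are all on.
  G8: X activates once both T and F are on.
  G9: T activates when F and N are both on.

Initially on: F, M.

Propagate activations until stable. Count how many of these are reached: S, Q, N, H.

2

M and F are on, so N activates (G6).
F and N are on, so T activates (G9).
G8: T and F on → X on.
G3: F and X on → H on.
S would need T, X, and Q (G7), but Q never turns on.
Q would need S and M (G4), but S never turns on.
N: reached.
H: reached.
Reached: N and H — 2 of the 4.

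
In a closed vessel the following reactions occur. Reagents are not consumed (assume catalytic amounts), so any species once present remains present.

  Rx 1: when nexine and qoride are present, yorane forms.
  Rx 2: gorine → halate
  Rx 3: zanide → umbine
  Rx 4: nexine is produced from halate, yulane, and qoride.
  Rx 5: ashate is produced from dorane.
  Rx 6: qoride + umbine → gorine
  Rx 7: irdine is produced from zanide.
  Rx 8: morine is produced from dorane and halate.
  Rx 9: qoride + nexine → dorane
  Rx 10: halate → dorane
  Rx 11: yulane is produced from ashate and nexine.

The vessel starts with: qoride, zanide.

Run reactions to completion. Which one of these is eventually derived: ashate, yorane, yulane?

zanide present → umbine forms (Rx 3).
qoride and umbine present → gorine forms (Rx 6).
gorine present → halate forms (Rx 2).
halate present → dorane forms (Rx 10).
dorane present → ashate forms (Rx 5).
yulane would need ashate and nexine (Rx 11), but nexine never forms. yorane would need nexine and qoride (Rx 1), but nexine never forms.

ashate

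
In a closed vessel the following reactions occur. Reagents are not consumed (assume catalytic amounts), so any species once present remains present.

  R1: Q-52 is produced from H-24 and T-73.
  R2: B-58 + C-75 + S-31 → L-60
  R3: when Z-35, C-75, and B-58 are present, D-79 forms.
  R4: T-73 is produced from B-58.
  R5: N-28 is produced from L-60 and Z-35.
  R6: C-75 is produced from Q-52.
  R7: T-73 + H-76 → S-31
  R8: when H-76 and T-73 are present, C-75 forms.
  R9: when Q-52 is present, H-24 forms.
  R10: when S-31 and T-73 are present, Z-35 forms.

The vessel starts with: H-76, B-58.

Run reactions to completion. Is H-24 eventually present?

H-24 would need Q-52 (R9), but Q-52 never forms.

No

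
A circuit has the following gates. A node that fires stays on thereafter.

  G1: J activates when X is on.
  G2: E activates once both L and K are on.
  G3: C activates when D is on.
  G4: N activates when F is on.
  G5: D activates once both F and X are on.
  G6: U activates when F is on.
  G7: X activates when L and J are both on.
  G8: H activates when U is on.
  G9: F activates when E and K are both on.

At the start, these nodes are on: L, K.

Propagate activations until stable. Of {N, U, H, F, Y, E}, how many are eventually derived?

L and K are on, so E activates (G2).
G9: E and K on → F on.
F is on, so U activates (G6).
G4: F on → N on.
G8: U on → H on.
N: reached.
U: reached.
H: reached.
F: reached.
No rule produces Y, and it is not given.
E: reached.
Reached: N, U, H, F, and E — 5 of the 6.

5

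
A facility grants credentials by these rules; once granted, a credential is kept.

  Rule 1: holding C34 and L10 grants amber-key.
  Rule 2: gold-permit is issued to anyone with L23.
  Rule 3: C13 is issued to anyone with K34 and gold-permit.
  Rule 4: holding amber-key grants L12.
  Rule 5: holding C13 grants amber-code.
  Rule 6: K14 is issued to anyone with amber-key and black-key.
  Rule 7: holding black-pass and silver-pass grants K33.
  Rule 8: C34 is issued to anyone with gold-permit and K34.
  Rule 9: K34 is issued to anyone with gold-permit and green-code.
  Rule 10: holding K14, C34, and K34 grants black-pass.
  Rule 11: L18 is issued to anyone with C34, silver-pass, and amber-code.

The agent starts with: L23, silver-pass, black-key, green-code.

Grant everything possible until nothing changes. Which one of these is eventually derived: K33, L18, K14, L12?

Holding L23 grants gold-permit (Rule 2).
Holding gold-permit and green-code grants K34 (Rule 9).
Holding gold-permit and K34 grants C34 (Rule 8).
Holding K34 and gold-permit grants C13 (Rule 3).
Holding C13 grants amber-code (Rule 5).
Holding C34, silver-pass, and amber-code grants L18 (Rule 11).
L12 would need amber-key (Rule 4), but amber-key is never granted. K33 would need black-pass and silver-pass (Rule 7), but black-pass is never granted. K14 would need amber-key and black-key (Rule 6), but amber-key is never granted.

L18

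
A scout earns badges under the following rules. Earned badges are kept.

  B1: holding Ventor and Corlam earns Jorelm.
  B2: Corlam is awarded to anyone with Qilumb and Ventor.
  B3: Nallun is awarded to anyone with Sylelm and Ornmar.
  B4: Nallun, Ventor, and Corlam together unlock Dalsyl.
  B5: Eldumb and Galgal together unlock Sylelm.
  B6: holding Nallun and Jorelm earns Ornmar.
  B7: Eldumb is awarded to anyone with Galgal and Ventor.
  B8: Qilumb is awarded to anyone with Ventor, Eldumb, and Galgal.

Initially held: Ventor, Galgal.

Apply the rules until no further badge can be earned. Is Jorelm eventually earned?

Yes

With Galgal and Ventor, Eldumb is earned (B7).
With Ventor, Eldumb, and Galgal, Qilumb is earned (B8).
With Qilumb and Ventor, Corlam is earned (B2).
With Ventor and Corlam, Jorelm is earned (B1).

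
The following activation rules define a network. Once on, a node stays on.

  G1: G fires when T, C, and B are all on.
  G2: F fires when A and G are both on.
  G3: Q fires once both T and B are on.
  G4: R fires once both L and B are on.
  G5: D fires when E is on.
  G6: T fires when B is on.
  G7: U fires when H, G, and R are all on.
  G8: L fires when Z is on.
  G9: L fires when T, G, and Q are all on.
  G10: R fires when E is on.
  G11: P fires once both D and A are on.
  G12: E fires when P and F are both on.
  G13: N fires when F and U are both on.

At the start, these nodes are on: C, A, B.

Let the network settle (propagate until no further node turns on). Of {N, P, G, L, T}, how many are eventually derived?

3

G6: B on → T on.
G3: T and B on → Q on.
G1: T, C, and B on → G on.
T, G, and Q are on, so L fires (G9).
N would need F and U (G13), but U never turns on.
P would need D and A (G11), but D never turns on.
G: reached.
L: reached.
T: reached.
Reached: G, L, and T — 3 of the 5.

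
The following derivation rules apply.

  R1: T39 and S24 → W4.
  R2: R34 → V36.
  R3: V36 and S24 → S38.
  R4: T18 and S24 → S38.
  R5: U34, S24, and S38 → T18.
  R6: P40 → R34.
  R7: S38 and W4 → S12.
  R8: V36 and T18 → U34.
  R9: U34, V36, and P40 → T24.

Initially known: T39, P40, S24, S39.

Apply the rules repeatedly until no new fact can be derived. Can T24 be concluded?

T24 would need U34, V36, and P40 (R9), but U34 is never established.

No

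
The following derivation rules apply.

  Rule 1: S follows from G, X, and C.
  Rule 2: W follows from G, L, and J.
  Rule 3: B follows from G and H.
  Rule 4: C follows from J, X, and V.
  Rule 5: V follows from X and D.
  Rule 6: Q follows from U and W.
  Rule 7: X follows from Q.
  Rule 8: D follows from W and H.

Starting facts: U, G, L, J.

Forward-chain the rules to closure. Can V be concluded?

No

V would need X and D (Rule 5), but D is never established.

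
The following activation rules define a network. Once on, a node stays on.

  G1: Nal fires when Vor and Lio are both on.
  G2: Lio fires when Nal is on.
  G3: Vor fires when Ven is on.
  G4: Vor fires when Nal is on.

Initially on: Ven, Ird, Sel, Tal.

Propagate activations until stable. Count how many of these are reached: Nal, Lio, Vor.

1

G3: Ven on → Vor on.
Nal would need Vor and Lio (G1), but Lio never turns on.
Lio would need Nal (G2), but Nal never turns on.
Vor: reached.
Reached: Vor — 1 of the 3.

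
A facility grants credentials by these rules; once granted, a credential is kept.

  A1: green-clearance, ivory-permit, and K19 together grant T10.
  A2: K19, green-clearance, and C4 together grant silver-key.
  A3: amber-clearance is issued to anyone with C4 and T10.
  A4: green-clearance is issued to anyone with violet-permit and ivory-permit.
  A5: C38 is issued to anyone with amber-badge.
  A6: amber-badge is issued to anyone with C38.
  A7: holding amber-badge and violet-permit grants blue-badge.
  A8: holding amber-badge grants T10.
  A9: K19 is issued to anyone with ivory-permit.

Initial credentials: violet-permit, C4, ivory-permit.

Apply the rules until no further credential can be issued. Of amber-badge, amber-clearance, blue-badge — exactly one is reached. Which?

Holding ivory-permit grants K19 (A9).
Holding violet-permit and ivory-permit grants green-clearance (A4).
Holding green-clearance, ivory-permit, and K19 grants T10 (A1).
Holding C4 and T10 grants amber-clearance (A3).
blue-badge would need amber-badge and violet-permit (A7), but amber-badge is never granted. amber-badge would need C38 (A6), but C38 is never granted.

amber-clearance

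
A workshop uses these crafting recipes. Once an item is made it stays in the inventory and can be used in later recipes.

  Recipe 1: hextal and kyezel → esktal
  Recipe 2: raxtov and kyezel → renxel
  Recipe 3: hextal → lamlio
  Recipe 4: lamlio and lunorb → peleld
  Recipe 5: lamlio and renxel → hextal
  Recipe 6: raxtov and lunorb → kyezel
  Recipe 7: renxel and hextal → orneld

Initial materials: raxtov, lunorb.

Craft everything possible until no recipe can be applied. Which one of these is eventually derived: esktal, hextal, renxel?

renxel

Using Recipe 6, raxtov and lunorb make kyezel.
Using Recipe 2, raxtov and kyezel make renxel.
esktal would need hextal and kyezel (Recipe 1), but hextal is never obtained. hextal would need lamlio and renxel (Recipe 5), but lamlio is never obtained.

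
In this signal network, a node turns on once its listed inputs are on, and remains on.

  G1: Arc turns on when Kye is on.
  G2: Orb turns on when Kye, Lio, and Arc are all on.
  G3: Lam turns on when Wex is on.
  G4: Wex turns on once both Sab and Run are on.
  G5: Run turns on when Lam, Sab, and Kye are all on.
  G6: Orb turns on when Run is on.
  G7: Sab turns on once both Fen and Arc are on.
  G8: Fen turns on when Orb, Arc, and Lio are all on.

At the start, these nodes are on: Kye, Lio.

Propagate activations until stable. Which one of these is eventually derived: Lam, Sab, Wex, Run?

Sab

G1: Kye on → Arc on.
G2: Kye, Lio, and Arc on → Orb on.
Orb, Arc, and Lio are on, so Fen turns on (G8).
Fen and Arc are on, so Sab turns on (G7).
Wex would need Sab and Run (G4), but Run never turns on. Run would need Lam, Sab, and Kye (G5), but Lam never turns on. Lam would need Wex (G3), but Wex never turns on.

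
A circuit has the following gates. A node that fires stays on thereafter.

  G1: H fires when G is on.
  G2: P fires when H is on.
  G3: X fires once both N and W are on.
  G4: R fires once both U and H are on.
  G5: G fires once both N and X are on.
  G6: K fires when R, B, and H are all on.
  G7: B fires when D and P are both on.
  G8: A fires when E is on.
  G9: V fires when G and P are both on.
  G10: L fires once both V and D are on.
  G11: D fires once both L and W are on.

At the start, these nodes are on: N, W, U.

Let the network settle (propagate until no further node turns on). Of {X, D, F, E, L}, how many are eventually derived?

G3: N and W on → X on.
X: reached.
D would need L and W (G11), but L never turns on.
No rule produces F, and it is not given.
No rule produces E, and it is not given.
L would need V and D (G10), but D never turns on.
Reached: X — 1 of the 5.

1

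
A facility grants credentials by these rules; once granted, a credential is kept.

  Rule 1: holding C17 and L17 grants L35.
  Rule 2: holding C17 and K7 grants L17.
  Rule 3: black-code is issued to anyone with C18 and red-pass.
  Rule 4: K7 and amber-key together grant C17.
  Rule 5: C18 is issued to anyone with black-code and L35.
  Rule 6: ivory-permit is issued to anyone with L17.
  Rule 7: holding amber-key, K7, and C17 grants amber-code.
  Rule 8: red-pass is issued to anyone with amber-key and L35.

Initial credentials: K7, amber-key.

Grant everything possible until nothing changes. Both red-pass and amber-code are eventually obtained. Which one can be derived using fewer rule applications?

amber-code: Holding K7 and amber-key grants C17 (Rule 4). Holding amber-key, K7, and C17 grants amber-code (Rule 7). [2 rule applications]
red-pass: Holding K7 and amber-key grants C17 (Rule 4). Holding C17 and K7 grants L17 (Rule 2). Holding C17 and L17 grants L35 (Rule 1). Holding amber-key and L35 grants red-pass (Rule 8). [4 rule applications]
amber-code needs fewer.

amber-code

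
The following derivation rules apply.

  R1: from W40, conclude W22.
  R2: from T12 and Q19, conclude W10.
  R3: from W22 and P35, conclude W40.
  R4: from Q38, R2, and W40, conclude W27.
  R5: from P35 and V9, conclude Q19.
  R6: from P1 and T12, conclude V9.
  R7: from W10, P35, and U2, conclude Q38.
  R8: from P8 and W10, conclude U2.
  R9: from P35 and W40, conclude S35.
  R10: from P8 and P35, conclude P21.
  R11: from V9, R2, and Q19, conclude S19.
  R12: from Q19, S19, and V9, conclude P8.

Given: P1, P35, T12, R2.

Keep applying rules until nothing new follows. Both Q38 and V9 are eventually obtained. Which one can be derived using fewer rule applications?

V9

V9: From P1 and T12, R6 gives V9. [1 rule application]
Q38: From P1 and T12, R6 gives V9. From P35 and V9, R5 gives Q19. From V9, R2, and Q19, R11 gives S19. From T12 and Q19, R2 gives W10. Q19, S19, and V9 hold, so P8 follows (R12). From P8 and W10, R8 gives U2. From W10, P35, and U2, R7 gives Q38. [7 rule applications]
V9 needs fewer.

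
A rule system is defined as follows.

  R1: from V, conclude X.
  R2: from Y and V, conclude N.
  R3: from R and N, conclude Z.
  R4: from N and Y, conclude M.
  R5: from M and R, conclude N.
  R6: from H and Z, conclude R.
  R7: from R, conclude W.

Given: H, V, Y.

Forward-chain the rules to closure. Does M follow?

Yes

Y and V hold, so N follows (R2).
From N and Y, R4 gives M.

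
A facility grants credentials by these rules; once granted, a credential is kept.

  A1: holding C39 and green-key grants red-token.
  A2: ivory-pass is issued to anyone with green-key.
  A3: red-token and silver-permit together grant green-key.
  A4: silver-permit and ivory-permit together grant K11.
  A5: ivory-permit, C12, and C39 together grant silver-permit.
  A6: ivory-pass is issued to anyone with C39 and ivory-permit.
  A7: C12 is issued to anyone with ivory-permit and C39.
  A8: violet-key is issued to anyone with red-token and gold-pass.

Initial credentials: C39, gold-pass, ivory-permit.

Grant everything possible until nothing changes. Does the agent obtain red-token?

red-token would need C39 and green-key (A1), but green-key is never granted.

No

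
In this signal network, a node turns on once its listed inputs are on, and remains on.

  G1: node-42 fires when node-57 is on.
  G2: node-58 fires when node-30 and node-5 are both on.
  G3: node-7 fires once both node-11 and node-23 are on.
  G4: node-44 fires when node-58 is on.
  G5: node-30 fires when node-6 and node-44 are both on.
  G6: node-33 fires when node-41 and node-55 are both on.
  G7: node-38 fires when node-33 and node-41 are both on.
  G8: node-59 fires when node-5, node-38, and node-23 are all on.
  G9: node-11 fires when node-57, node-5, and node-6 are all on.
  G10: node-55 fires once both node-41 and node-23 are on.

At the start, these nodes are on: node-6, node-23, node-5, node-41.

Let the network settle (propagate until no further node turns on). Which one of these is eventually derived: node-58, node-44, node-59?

node-59

node-41 and node-23 are on, so node-55 fires (G10).
G6: node-41 and node-55 on → node-33 on.
node-33 and node-41 are on, so node-38 fires (G7).
node-5, node-38, and node-23 are on, so node-59 fires (G8).
node-44 would need node-58 (G4), but node-58 never turns on. node-58 would need node-30 and node-5 (G2), but node-30 never turns on.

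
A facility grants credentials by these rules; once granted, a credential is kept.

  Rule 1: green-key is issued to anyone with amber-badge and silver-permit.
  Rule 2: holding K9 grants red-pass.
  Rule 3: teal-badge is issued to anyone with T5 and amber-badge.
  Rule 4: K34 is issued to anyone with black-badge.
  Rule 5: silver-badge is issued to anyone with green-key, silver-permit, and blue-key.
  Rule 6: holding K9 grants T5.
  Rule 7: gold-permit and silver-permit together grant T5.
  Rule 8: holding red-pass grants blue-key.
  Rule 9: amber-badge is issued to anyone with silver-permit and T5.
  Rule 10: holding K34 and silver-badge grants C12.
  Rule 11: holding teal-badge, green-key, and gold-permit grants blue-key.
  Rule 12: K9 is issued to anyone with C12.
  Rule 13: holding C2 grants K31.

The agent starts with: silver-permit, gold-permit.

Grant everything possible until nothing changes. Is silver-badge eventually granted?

Yes

Holding gold-permit and silver-permit grants T5 (Rule 7).
Holding silver-permit and T5 grants amber-badge (Rule 9).
Holding T5 and amber-badge grants teal-badge (Rule 3).
Holding amber-badge and silver-permit grants green-key (Rule 1).
Holding teal-badge, green-key, and gold-permit grants blue-key (Rule 11).
Holding green-key, silver-permit, and blue-key grants silver-badge (Rule 5).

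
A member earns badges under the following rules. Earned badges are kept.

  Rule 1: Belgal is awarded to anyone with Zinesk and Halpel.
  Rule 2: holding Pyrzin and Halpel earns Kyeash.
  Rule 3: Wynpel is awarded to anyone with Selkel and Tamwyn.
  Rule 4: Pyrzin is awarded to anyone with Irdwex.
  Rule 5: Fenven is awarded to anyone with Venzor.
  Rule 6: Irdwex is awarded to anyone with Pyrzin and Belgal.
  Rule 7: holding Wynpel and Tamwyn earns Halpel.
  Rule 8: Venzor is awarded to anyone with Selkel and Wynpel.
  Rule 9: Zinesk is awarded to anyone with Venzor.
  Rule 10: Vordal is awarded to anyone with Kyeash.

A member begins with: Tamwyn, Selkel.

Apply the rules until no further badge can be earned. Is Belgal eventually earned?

Yes

With Selkel and Tamwyn, Wynpel is earned (Rule 3).
With Selkel and Wynpel, Venzor is earned (Rule 8).
With Wynpel and Tamwyn, Halpel is earned (Rule 7).
With Venzor, Zinesk is earned (Rule 9).
With Zinesk and Halpel, Belgal is earned (Rule 1).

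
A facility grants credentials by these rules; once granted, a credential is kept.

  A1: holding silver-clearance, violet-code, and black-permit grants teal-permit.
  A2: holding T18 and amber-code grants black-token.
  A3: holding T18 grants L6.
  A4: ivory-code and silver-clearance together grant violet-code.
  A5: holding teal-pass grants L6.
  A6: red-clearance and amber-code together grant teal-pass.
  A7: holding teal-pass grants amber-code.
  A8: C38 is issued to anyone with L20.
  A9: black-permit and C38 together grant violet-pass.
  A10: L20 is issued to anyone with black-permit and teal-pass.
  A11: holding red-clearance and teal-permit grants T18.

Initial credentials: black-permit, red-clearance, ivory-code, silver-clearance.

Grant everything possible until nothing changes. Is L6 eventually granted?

Yes

Holding ivory-code and silver-clearance grants violet-code (A4).
Holding silver-clearance, violet-code, and black-permit grants teal-permit (A1).
Holding red-clearance and teal-permit grants T18 (A11).
Holding T18 grants L6 (A3).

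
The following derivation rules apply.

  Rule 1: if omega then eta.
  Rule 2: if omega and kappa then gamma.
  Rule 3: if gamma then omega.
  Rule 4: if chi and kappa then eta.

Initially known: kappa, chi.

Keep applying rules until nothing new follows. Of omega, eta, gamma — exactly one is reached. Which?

chi and kappa hold, so eta follows (Rule 4).
omega would need gamma (Rule 3), but gamma is never established. gamma would need omega and kappa (Rule 2), but omega is never established.

eta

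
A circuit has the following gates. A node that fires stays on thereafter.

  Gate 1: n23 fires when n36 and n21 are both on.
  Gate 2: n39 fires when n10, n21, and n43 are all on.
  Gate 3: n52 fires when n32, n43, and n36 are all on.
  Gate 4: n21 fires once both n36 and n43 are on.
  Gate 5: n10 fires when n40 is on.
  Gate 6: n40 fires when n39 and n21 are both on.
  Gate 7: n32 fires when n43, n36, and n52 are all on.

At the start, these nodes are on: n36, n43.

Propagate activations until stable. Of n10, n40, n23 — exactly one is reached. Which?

n23

Gate 4: n36 and n43 on → n21 on.
n36 and n21 are on, so n23 fires (Gate 1).
n10 would need n40 (Gate 5), but n40 never turns on. n40 would need n39 and n21 (Gate 6), but n39 never turns on.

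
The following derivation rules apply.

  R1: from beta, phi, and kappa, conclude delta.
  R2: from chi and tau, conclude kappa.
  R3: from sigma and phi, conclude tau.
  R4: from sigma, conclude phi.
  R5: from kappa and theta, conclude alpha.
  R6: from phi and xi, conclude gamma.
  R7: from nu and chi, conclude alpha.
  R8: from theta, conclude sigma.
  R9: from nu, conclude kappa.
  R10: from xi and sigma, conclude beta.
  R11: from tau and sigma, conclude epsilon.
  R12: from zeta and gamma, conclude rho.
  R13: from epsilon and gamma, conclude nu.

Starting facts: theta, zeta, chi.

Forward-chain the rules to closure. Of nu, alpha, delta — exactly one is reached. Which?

theta holds, so sigma follows (R8).
From sigma, R4 gives phi.
From sigma and phi, R3 gives tau.
chi and tau hold, so kappa follows (R2).
kappa and theta hold, so alpha follows (R5).
nu would need epsilon and gamma (R13), but gamma is never established. delta would need beta, phi, and kappa (R1), but beta is never established.

alpha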